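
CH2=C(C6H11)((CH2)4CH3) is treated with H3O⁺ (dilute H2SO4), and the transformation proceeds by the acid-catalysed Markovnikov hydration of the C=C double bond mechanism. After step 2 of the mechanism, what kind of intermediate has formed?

oxonium ion

Step 1: Electrophilic addition begins with the π(C=C) electrons forming a bond to the proton of H3O⁺. Following Markovnikov's rule, the resulting cation is tertiary. H2O is released.
Step 2: Nucleophilic capture of the cation by H2O produces the protonated alcohol (an oxonium ion).
After step 2 the species present is an oxonium ion.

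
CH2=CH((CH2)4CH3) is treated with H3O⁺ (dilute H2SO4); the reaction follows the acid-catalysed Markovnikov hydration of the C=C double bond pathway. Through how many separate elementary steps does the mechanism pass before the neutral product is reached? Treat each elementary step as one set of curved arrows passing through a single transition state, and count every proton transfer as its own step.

Step 1: Electrophilic addition begins with the π(C=C) electrons forming a bond to the proton of H3O⁺. Following Markovnikov's rule, the resulting cation is secondary. H2O is released.
(No 1,2-shift: no single shift to an adjacent carbon would give a more stable cation.)
Step 2: Nucleophilic capture of the cation by H2O produces the protonated alcohol (an oxonium ion).
Step 3: H2O removes a proton from the oxonium oxygen, regenerating H3O⁺ and giving the neutral alcohol.
Total: 3 elementary steps.

3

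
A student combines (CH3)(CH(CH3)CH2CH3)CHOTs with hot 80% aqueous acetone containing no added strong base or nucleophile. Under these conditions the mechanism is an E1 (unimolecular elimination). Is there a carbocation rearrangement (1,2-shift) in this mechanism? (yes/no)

yes

The first-formed carbocation is secondary.
The adjacent sec-butyl carbon already bears 2 other carbon substituents and has a hydrogen to migrate; after a 1,2-hydride shift from that carbon the positive charge sits on a tertiary centre.
Tertiary is more stable than secondary, so the shift occurs.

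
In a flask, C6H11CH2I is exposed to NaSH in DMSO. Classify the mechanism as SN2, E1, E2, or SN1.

Conditions: a primary substrate with a strong nucleophile in the polar aprotic solvent DMSO.
These conditions are the textbook signature of the SN2 pathway.
An unhindered substrate with a strong nucleophile in a polar aprotic solvent favours one-step backside displacement.

SN2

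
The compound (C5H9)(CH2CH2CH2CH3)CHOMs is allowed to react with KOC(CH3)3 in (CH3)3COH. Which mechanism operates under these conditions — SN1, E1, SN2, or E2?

Conditions: a strong/bulky base with a secondary substrate bearing a β-hydrogen.
These conditions are the textbook signature of the E2 pathway.
A strong (often hindered) base removes a β-H in concert with loss of the leaving group — bimolecular elimination.

E2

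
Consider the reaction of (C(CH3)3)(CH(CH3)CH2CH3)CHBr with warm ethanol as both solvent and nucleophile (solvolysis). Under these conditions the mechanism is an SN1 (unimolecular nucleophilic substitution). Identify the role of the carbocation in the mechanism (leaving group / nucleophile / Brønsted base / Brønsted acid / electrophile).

electrophile

Step 3: CH3CH2OH donates an oxygen lone pair into the empty p orbital of the cation, giving a protonated ether (an oxonium ion).
The carbocation accepts an electron pair into an empty or π* orbital — it is the electrophile.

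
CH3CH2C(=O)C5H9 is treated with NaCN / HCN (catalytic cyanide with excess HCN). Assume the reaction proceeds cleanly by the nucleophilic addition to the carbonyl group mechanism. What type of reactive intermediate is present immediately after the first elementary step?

tetrahedral alkoxide intermediate

Step 1: CN⁻ attacks the sp² carbonyl carbon; the C=O π bond breaks and the electrons end up as a lone pair on the alkoxide oxygen of the tetrahedral intermediate.
After step 1 the species present is a tetrahedral alkoxide intermediate.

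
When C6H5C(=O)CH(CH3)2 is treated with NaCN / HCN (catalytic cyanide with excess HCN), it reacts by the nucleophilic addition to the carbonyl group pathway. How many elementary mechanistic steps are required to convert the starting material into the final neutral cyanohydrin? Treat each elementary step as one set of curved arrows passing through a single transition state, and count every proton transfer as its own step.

Step 1: CN⁻ attacks the sp² carbonyl carbon; the C=O π bond breaks and the electrons end up as a lone pair on the alkoxide oxygen of the tetrahedral intermediate.
Step 2: The alkoxide is protonated in situ by undissociated HCN, yielding a cyanohydrin; the CN⁻ so formed carries on the cycle.
Total: 2 elementary steps.

2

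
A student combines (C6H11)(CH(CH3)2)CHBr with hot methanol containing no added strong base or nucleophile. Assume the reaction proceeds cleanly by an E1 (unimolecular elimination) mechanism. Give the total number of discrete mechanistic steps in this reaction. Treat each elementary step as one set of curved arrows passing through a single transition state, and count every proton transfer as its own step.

3

Step 1: Ionisation: the C–Br σ-bond cleaves heterolytically; both bonding electrons depart with Br⁻, leaving a secondary carbocation at the α-carbon.
Step 2: Carbocation rearrangement: a 1,2-hydride shift from the adjacent isopropyl carbon converts the initially-formed secondary cation into the more stable tertiary cation.
Step 3: Loss of a β-proton to a methanol molecule of the solvent: the C–H bonding pair collapses toward the cationic carbon to form the C=C π bond, yielding the alkene.
Total: 3 elementary steps.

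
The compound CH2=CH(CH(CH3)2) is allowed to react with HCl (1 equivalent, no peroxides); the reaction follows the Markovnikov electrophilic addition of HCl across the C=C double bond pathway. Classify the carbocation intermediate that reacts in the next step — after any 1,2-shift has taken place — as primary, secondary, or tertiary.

tertiary

Step 1: The π electrons of the C=C bond attack a proton of HCl; Markovnikov addition places the new C–H on the less-substituted alkene carbon, so the positive charge ends up on the more-substituted carbon — a secondary carbocation. The H–Cl bond breaks heterolytically, releasing Cl⁻.
Step 2: Carbocation rearrangement: a 1,2-hydride shift from the adjacent isopropyl carbon converts the initially-formed secondary cation into the more stable tertiary cation.
The cation rearranges from secondary to tertiary via a 1,2-hydride shift from the adjacent isopropyl carbon; the tertiary cation is what reacts next.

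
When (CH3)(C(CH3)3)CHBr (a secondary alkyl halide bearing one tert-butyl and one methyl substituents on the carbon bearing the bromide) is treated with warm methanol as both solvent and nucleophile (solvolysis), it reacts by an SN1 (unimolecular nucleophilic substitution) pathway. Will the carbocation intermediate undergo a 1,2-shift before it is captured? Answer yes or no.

The first-formed carbocation is secondary.
The adjacent tert-butyl carbon has no hydrogen but bears methyl groups; migration of one methyl with its bonding pair (a 1,2-methyl shift) places the charge on a tertiary centre.
Tertiary is more stable than secondary, so the shift occurs.

yes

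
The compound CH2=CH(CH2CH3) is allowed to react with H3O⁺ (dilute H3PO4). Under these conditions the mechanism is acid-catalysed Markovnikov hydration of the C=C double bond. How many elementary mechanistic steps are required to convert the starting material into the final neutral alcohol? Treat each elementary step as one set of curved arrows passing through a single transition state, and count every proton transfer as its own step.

Step 1: Protonation of the alkene by H3O⁺: the π bond acts as the nucleophile and picks up H⁺, giving the more stable (Markovnikov) secondary carbocation. H2O is released.
(No 1,2-shift: no single shift to an adjacent carbon would give a more stable cation.)
Step 2: Nucleophilic capture of the cation by H2O produces the protonated alcohol (an oxonium ion).
Step 3: H2O removes a proton from the oxonium oxygen, regenerating H3O⁺ and giving the neutral alcohol.
Total: 3 elementary steps.

3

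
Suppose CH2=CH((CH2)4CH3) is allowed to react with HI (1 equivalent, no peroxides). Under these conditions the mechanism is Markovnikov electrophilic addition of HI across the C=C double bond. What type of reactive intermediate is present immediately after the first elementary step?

Step 1: The π electrons of the C=C bond attack a proton of HI; Markovnikov addition places the new C–H on the less-substituted alkene carbon, so the positive charge ends up on the more-substituted carbon — a secondary carbocation. The H–I bond breaks heterolytically, releasing I⁻.
After step 1 the species present is a secondary carbocation.

secondary carbocation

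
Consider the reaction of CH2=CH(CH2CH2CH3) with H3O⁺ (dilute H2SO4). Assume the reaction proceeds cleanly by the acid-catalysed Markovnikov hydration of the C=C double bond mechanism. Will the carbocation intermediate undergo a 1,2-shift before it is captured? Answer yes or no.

The first-formed carbocation is secondary.
No single 1,2-shift to an adjacent carbon would produce a more-substituted cation than the one already present, so no rearrangement occurs.

no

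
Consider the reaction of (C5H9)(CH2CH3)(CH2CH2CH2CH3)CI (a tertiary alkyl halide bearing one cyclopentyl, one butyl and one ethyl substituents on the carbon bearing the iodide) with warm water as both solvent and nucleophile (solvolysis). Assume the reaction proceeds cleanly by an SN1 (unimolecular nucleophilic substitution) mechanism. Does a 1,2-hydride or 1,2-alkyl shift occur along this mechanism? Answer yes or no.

no

The first-formed carbocation is tertiary.
No single 1,2-shift to an adjacent carbon would produce a more-substituted cation than the one already present, so no rearrangement occurs.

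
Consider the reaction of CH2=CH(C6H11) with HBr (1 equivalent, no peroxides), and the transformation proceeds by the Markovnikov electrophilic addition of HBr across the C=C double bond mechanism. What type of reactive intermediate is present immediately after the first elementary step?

Step 1: Protonation of the alkene by HBr: the π bond acts as the nucleophile and picks up H⁺, giving the more stable (Markovnikov) secondary carbocation. The H–Br bond breaks heterolytically, releasing Br⁻.
After step 1 the species present is a secondary carbocation.

secondary carbocation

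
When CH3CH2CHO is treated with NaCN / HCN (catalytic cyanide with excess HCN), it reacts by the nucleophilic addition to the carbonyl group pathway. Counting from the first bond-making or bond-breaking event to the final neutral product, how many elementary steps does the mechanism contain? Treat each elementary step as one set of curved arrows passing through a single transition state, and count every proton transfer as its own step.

2

Step 1: Nucleophilic addition: CN⁻ adds to the carbonyl carbon, pushing the π(C=O) electron pair onto oxygen and giving a tetrahedral alkoxide.
Step 2: The alkoxide is protonated in situ by undissociated HCN, yielding a cyanohydrin; the CN⁻ so formed carries on the cycle.
Total: 2 elementary steps.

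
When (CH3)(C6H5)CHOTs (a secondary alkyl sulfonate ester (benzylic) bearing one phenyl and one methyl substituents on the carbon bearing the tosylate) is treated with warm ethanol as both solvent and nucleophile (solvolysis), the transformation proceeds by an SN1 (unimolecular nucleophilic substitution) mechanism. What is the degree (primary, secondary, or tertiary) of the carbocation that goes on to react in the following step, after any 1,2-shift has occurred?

Step 1: Unassisted departure of TsO⁻ (taking the C–O bonding pair) generates a secondary carbocation.
No single 1,2-shift to an adjacent carbon would give a more-substituted cation, so no rearrangement occurs.

secondary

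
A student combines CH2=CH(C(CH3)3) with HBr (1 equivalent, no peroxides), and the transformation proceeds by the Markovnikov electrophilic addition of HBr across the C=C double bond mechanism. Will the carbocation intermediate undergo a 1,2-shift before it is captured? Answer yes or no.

The first-formed carbocation is secondary.
The adjacent tert-butyl carbon has no hydrogen but bears methyl groups; migration of one methyl with its bonding pair (a 1,2-methyl shift) places the charge on a tertiary centre.
Tertiary is more stable than secondary, so the shift occurs.

yes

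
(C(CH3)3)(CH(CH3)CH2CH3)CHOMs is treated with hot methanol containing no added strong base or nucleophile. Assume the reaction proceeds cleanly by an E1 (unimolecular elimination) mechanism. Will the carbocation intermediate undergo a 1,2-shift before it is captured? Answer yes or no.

The first-formed carbocation is secondary.
The adjacent sec-butyl carbon already bears 2 other carbon substituents and has a hydrogen to migrate; after a 1,2-hydride shift from that carbon the positive charge sits on a tertiary centre.
Tertiary is more stable than secondary, so the shift occurs.

yes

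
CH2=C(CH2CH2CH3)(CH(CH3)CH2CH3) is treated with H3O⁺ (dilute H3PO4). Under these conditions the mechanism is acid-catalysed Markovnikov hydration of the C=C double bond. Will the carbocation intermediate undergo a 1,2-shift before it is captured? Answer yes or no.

The first-formed carbocation is tertiary.
No single 1,2-shift to an adjacent carbon would produce a more-substituted cation than the one already present, so no rearrangement occurs.

no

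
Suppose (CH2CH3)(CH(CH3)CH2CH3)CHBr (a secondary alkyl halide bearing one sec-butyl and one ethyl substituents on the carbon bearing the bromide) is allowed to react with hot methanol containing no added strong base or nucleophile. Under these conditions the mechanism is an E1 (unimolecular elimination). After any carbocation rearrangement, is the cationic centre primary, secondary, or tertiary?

tertiary

Step 1: Unassisted departure of Br⁻ (taking the C–Br bonding pair) generates a secondary carbocation.
Step 2: A 1,2-hydride shift from the adjacent sec-butyl carbon moves the positive charge from the secondary centre to an adjacent carbon, generating a more stable tertiary carbocation.
The cation rearranges from secondary to tertiary via a 1,2-hydride shift from the adjacent sec-butyl carbon; the tertiary cation is what reacts next.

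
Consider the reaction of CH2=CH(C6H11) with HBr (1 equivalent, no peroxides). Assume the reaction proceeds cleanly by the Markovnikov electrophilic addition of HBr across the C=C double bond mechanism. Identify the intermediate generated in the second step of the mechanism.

Step 1: Protonation of the alkene by HBr: the π bond acts as the nucleophile and picks up H⁺, giving the more stable (Markovnikov) secondary carbocation. The H–Br bond breaks heterolytically, releasing Br⁻.
Step 2: A 1,2-hydride shift from the adjacent cyclohexyl carbon moves the positive charge from the secondary centre to an adjacent carbon, generating a more stable tertiary carbocation.
After step 2 the species present is a tertiary carbocation.

tertiary carbocation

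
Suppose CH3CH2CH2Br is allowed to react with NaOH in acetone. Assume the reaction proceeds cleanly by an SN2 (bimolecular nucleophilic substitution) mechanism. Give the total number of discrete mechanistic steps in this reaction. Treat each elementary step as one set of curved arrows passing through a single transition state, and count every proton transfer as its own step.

1

Step 1: The hydroxide nucleophile donates a lone pair from O to the α-carbon in a backside attack; simultaneously the C–Br σ-bond breaks and both of its electrons leave with Br⁻. One concerted step with inversion of configuration.
Total: 1 elementary step.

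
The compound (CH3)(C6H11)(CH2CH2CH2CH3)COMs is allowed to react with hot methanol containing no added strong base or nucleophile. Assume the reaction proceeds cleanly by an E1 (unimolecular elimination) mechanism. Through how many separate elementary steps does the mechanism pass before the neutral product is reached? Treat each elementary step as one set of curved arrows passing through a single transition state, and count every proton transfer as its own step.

Step 1: Ionisation: the C–O σ-bond cleaves heterolytically; both bonding electrons depart with MsO⁻, leaving a tertiary carbocation at the α-carbon.
(No 1,2-shift: no single shift to an adjacent carbon would give a more stable cation.)
Step 2: Loss of a β-proton to a methanol molecule of the solvent: the C–H bonding pair collapses toward the cationic carbon to form the C=C π bond, yielding the alkene.
Total: 2 elementary steps.

2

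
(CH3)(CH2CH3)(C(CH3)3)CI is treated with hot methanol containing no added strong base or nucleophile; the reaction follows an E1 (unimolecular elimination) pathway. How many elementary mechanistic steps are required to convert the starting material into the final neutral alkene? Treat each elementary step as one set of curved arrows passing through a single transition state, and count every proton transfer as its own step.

2

Step 1: Ionisation: the C–I σ-bond cleaves heterolytically; both bonding electrons depart with I⁻, leaving a tertiary carbocation at the α-carbon.
(No 1,2-shift: no single shift to an adjacent carbon would give a more stable cation.)
Step 2: Loss of a β-proton to a methanol molecule of the solvent: the C–H bonding pair collapses toward the cationic carbon to form the C=C π bond, yielding the alkene.
Total: 2 elementary steps.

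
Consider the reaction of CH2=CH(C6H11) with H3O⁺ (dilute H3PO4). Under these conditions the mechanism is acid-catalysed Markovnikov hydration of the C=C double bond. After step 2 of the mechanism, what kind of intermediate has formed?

tertiary carbocation

Step 1: The π electrons of the C=C bond attack a proton of H3O⁺; Markovnikov addition places the new C–H on the less-substituted alkene carbon, so the positive charge ends up on the more-substituted carbon — a secondary carbocation. H2O is released.
Step 2: A 1,2-hydride shift from the adjacent cyclohexyl carbon moves the positive charge from the secondary centre to an adjacent carbon, generating a more stable tertiary carbocation.
After step 2 the species present is a tertiary carbocation.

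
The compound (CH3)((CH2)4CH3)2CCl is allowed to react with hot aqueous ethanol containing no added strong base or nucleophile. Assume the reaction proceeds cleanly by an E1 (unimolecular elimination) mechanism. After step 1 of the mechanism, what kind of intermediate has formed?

Step 1: The C–Cl bond breaks with both electrons going to the chloride; Cl⁻ leaves and a tertiary carbocation remains.
After step 1 the species present is a tertiary carbocation.

tertiary carbocation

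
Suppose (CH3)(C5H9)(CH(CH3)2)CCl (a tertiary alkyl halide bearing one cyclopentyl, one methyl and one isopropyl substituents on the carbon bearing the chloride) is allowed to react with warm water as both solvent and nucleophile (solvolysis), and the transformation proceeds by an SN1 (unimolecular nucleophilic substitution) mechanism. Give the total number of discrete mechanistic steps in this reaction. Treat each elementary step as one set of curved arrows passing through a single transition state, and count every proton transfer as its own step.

Step 1: Rate-determining heterolysis of the C–Cl bond gives Cl⁻ and a tertiary carbocation.
(No 1,2-shift: no single shift to an adjacent carbon would give a more stable cation.)
Step 2: H2O donates an oxygen lone pair into the empty p orbital of the cation, giving a protonated alcohol (an oxonium ion).
Step 3: Proton transfer from the O–H of the oxonium ion to a solvent molecule delivers the neutral alcohol.
Total: 3 elementary steps.

3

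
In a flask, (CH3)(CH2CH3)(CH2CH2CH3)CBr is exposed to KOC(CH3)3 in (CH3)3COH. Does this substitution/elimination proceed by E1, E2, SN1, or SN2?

Conditions: a strong/bulky base with a tertiary substrate bearing a β-hydrogen.
These conditions are the textbook signature of the E2 pathway.
A strong (often hindered) base removes a β-H in concert with loss of the leaving group — bimolecular elimination.

E2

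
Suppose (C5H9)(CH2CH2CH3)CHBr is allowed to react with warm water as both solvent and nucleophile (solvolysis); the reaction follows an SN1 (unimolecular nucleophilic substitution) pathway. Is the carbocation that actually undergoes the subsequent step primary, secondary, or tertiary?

tertiary

Step 1: Ionisation: the C–Br σ-bond cleaves heterolytically; both bonding electrons depart with Br⁻, leaving a secondary carbocation at the α-carbon.
Step 2: Carbocation rearrangement: a 1,2-hydride shift from the adjacent cyclopentyl carbon converts the initially-formed secondary cation into the more stable tertiary cation.
The cation rearranges from secondary to tertiary via a 1,2-hydride shift from the adjacent cyclopentyl carbon; the tertiary cation is what reacts next.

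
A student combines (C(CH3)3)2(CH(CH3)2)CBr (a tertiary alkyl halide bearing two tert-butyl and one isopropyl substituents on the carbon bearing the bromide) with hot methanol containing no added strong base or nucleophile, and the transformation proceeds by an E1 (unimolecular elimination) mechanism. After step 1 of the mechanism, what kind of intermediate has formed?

Step 1: The C–Br bond breaks with both electrons going to the bromide; Br⁻ leaves and a tertiary carbocation remains.
After step 1 the species present is a tertiary carbocation.

tertiary carbocation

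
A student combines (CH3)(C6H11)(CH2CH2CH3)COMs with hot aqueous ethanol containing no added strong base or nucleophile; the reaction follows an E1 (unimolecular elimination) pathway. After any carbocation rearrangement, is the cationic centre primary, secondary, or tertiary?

tertiary

Step 1: Rate-determining heterolysis of the C–O bond gives MsO⁻ and a tertiary carbocation.
No single 1,2-shift to an adjacent carbon would give a more-substituted cation, so no rearrangement occurs.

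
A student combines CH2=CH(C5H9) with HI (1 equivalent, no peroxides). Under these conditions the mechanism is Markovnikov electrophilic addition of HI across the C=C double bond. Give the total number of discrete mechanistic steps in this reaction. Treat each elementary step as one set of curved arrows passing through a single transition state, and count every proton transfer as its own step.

Step 1: The π electrons of the C=C bond attack a proton of HI; Markovnikov addition places the new C–H on the less-substituted alkene carbon, so the positive charge ends up on the more-substituted carbon — a secondary carbocation. The H–I bond breaks heterolytically, releasing I⁻.
Step 2: A 1,2-hydride shift from the adjacent cyclopentyl carbon moves the positive charge from the secondary centre to an adjacent carbon, generating a more stable tertiary carbocation.
Step 3: The I⁻ anion donates a lone pair to the carbocation, forming the new C–I σ-bond and giving the neutral alkyl halide.
Total: 3 elementary steps.

3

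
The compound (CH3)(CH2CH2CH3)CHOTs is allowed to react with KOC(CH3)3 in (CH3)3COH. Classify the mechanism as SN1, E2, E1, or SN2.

Conditions: a strong/bulky base with a secondary substrate bearing a β-hydrogen.
These conditions are the textbook signature of the E2 pathway.
A strong (often hindered) base removes a β-H in concert with loss of the leaving group — bimolecular elimination.

E2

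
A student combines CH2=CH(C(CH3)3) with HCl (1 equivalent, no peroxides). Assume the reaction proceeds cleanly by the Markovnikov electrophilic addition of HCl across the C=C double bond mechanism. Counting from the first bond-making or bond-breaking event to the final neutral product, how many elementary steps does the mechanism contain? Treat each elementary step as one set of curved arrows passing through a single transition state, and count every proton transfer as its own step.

Step 1: Electrophilic addition begins with the π(C=C) electrons forming a bond to the proton of HCl. Following Markovnikov's rule, the resulting cation is secondary. The H–Cl bond breaks heterolytically, releasing Cl⁻.
Step 2: A 1,2-methyl shift from the adjacent tert-butyl carbon moves the positive charge from the secondary centre to an adjacent carbon, generating a more stable tertiary carbocation.
Step 3: The Cl⁻ anion donates a lone pair to the carbocation, forming the new C–Cl σ-bond and giving the neutral alkyl halide.
Total: 3 elementary steps.

3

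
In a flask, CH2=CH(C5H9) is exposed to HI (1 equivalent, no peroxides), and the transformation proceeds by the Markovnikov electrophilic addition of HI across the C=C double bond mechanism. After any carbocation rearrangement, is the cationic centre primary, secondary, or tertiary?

tertiary

Step 1: The π electrons of the C=C bond attack a proton of HI; Markovnikov addition places the new C–H on the less-substituted alkene carbon, so the positive charge ends up on the more-substituted carbon — a secondary carbocation. The H–I bond breaks heterolytically, releasing I⁻.
Step 2: A 1,2-hydride shift from the adjacent cyclopentyl carbon moves the positive charge from the secondary centre to an adjacent carbon, generating a more stable tertiary carbocation.
The cation rearranges from secondary to tertiary via a 1,2-hydride shift from the adjacent cyclopentyl carbon; the tertiary cation is what reacts next.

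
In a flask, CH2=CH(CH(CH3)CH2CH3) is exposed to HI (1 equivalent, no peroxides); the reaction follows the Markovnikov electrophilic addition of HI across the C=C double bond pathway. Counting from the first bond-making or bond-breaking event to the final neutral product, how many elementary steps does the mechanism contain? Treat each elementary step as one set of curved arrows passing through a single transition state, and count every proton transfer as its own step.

3

Step 1: The π electrons of the C=C bond attack a proton of HI; Markovnikov addition places the new C–H on the less-substituted alkene carbon, so the positive charge ends up on the more-substituted carbon — a secondary carbocation. The H–I bond breaks heterolytically, releasing I⁻.
Step 2: Carbocation rearrangement: a 1,2-hydride shift from the adjacent sec-butyl carbon converts the initially-formed secondary cation into the more stable tertiary cation.
Step 3: I⁻ captures the cation: a lone pair on I⁻ fills the empty p orbital, producing the alkyl halide product.
Total: 3 elementary steps.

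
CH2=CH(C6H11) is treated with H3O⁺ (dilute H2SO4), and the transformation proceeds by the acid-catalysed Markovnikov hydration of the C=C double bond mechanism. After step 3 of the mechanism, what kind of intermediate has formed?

oxonium ion

Step 1: Protonation of the alkene by H3O⁺: the π bond acts as the nucleophile and picks up H⁺, giving the more stable (Markovnikov) secondary carbocation. H2O is released.
Step 2: A hydride (H with its bonding pair) migrates from the adjacent cyclohexyl carbon to the cationic centre — a 1,2-hydride shift — upgrading the secondary cation to a tertiary one.
Step 3: Water acts as the nucleophile: an oxygen lone pair bonds to the cationic carbon, giving an oxonium-ion intermediate.
After step 3 the species present is an oxonium ion.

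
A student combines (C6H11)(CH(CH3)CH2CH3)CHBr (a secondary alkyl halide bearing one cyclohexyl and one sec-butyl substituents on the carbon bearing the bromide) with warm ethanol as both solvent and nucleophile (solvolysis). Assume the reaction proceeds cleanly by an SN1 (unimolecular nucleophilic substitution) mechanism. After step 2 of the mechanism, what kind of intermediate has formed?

tertiary carbocation

Step 1: Unassisted departure of Br⁻ (taking the C–Br bonding pair) generates a secondary carbocation.
Step 2: Carbocation rearrangement: a 1,2-hydride shift from the adjacent cyclohexyl carbon converts the initially-formed secondary cation into the more stable tertiary cation.
After step 2 the species present is a tertiary carbocation.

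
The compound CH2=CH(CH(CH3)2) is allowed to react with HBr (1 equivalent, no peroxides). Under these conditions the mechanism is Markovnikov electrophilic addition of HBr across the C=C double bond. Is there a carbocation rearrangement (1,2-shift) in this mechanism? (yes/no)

The first-formed carbocation is secondary.
The adjacent isopropyl carbon already bears 2 other carbon substituents and has a hydrogen to migrate; after a 1,2-hydride shift from that carbon the positive charge sits on a tertiary centre.
Tertiary is more stable than secondary, so the shift occurs.

yes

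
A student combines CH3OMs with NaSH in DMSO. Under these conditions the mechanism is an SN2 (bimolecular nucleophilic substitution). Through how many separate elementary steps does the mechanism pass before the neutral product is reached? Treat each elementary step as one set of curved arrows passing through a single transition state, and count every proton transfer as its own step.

1

Step 1: HS⁻ attacks the back face of the α-carbon while MsO⁻ departs with the C–O bonding pair — a single concerted displacement through a pentacoordinate transition state.
Total: 1 elementary step.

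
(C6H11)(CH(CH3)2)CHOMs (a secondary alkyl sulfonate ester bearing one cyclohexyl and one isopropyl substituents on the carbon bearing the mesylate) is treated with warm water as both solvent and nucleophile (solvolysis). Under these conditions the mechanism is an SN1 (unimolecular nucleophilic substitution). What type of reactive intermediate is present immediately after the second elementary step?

Step 1: Ionisation: the C–O σ-bond cleaves heterolytically; both bonding electrons depart with MsO⁻, leaving a secondary carbocation at the α-carbon.
Step 2: A hydride (H with its bonding pair) migrates from the adjacent cyclohexyl carbon to the cationic centre — a 1,2-hydride shift — upgrading the secondary cation to a tertiary one.
After step 2 the species present is a tertiary carbocation.

tertiary carbocation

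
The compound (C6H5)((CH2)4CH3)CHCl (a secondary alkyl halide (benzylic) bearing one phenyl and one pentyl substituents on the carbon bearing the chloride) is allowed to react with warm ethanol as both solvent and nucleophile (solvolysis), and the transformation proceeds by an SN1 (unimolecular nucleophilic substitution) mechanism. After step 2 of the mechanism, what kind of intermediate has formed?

oxonium ion

Step 1: Unassisted departure of Cl⁻ (taking the C–Cl bonding pair) generates a secondary carbocation.
Step 2: Nucleophilic capture: the oxygen of CH3CH2OH bonds to the cationic carbon, producing an oxonium-ion intermediate.
After step 2 the species present is an oxonium ion.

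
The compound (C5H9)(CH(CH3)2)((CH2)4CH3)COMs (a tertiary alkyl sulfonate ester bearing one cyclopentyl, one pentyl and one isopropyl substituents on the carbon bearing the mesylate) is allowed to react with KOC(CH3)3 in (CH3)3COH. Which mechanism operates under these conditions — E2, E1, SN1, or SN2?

E2

Conditions: a strong/bulky base with a tertiary substrate bearing a β-hydrogen.
These conditions are the textbook signature of the E2 pathway.
A strong (often hindered) base removes a β-H in concert with loss of the leaving group — bimolecular elimination.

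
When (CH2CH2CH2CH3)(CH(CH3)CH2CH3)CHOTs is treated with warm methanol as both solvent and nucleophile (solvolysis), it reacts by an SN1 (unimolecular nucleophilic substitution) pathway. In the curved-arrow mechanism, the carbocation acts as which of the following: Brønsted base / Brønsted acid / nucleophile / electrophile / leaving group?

Step 3: CH3OH donates an oxygen lone pair into the empty p orbital of the cation, giving a protonated ether (an oxonium ion).
The carbocation accepts an electron pair into an empty or π* orbital — it is the electrophile.

electrophile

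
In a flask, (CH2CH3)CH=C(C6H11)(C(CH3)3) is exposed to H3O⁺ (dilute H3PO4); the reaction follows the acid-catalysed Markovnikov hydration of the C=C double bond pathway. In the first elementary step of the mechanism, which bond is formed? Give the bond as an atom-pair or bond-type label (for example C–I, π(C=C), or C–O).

C–H

Step 1: Electrophilic addition begins with the π(C=C) electrons forming a bond to the proton of H3O⁺. Following Markovnikov's rule, the resulting cation is tertiary. H2O is released.
The bond formed in this step is the C–H bond.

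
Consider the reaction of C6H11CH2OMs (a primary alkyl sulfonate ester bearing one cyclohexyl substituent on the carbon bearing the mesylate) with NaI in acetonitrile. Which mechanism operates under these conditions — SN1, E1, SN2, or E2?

SN2

Conditions: a primary substrate with a strong nucleophile in the polar aprotic solvent acetonitrile.
These conditions are the textbook signature of the SN2 pathway.
An unhindered substrate with a strong nucleophile in a polar aprotic solvent favours one-step backside displacement.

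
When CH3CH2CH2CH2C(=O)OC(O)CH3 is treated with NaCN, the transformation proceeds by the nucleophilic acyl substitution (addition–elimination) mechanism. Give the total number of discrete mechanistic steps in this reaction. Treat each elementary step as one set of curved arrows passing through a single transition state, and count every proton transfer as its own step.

Step 1: Nucleophilic addition of CN⁻ to the acyl carbon breaks the π(C=O) bond and yields a tetrahedral, anionic intermediate.
Step 2: Collapse of the tetrahedral intermediate: the alkoxide oxygen pushes its lone pair back to re-form C=O while CH3CO2⁻ leaves.
Total: 2 elementary steps.

2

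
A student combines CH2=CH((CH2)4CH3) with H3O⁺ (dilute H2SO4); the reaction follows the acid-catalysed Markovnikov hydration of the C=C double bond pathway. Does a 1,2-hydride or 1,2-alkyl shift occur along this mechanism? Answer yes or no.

no

The first-formed carbocation is secondary.
No single 1,2-shift to an adjacent carbon would produce a more-substituted cation than the one already present, so no rearrangement occurs.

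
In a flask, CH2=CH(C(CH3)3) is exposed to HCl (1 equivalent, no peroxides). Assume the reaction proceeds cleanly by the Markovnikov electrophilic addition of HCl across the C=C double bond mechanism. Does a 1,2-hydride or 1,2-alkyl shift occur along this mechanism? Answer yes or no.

The first-formed carbocation is secondary.
The adjacent tert-butyl carbon has no hydrogen but bears methyl groups; migration of one methyl with its bonding pair (a 1,2-methyl shift) places the charge on a tertiary centre.
Tertiary is more stable than secondary, so the shift occurs.

yes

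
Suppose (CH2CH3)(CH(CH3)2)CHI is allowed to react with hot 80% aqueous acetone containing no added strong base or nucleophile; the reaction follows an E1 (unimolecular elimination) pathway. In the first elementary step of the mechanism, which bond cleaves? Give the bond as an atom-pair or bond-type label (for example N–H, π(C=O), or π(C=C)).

C–I

Step 1: The C–I bond breaks with both electrons going to the iodide; I⁻ leaves and a secondary carbocation remains.
The bond broken in this step is the C–I bond.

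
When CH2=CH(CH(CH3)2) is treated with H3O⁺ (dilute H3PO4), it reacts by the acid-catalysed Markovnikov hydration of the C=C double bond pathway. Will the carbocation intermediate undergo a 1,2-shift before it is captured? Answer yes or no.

The first-formed carbocation is secondary.
The adjacent isopropyl carbon already bears 2 other carbon substituents and has a hydrogen to migrate; after a 1,2-hydride shift from that carbon the positive charge sits on a tertiary centre.
Tertiary is more stable than secondary, so the shift occurs.

yes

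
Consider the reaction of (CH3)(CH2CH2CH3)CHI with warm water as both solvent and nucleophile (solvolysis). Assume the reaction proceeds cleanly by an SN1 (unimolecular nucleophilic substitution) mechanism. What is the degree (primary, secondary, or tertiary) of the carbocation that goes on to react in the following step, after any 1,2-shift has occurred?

secondary

Step 1: Rate-determining heterolysis of the C–I bond gives I⁻ and a secondary carbocation.
No single 1,2-shift to an adjacent carbon would give a more-substituted cation, so no rearrangement occurs.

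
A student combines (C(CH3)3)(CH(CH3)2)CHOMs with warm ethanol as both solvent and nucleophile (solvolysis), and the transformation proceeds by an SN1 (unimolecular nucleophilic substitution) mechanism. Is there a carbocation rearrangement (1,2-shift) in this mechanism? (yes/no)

yes

The first-formed carbocation is secondary.
The adjacent isopropyl carbon already bears 2 other carbon substituents and has a hydrogen to migrate; after a 1,2-hydride shift from that carbon the positive charge sits on a tertiary centre.
Tertiary is more stable than secondary, so the shift occurs.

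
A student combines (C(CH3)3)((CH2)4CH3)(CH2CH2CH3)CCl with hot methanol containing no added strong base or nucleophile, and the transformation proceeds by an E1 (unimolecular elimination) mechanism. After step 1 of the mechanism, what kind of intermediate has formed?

tertiary carbocation

Step 1: The C–Cl bond breaks with both electrons going to the chloride; Cl⁻ leaves and a tertiary carbocation remains.
After step 1 the species present is a tertiary carbocation.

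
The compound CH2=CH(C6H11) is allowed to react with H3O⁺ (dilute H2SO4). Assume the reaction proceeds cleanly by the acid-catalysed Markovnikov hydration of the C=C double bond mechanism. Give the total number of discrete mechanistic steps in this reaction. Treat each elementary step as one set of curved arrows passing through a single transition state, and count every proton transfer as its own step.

Step 1: The π electrons of the C=C bond attack a proton of H3O⁺; Markovnikov addition places the new C–H on the less-substituted alkene carbon, so the positive charge ends up on the more-substituted carbon — a secondary carbocation. H2O is released.
Step 2: A 1,2-hydride shift from the adjacent cyclohexyl carbon moves the positive charge from the secondary centre to an adjacent carbon, generating a more stable tertiary carbocation.
Step 3: Water acts as the nucleophile: an oxygen lone pair bonds to the cationic carbon, giving an oxonium-ion intermediate.
Step 4: H2O removes a proton from the oxonium oxygen, regenerating H3O⁺ and giving the neutral alcohol.
Total: 4 elementary steps.

4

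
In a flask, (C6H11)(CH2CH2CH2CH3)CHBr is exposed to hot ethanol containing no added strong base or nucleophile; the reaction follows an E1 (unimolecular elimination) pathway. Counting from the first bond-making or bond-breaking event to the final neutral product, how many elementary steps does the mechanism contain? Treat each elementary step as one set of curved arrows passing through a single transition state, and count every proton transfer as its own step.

Step 1: Unassisted departure of Br⁻ (taking the C–Br bonding pair) generates a secondary carbocation.
Step 2: A hydride (H with its bonding pair) migrates from the adjacent cyclohexyl carbon to the cationic centre — a 1,2-hydride shift — upgrading the secondary cation to a tertiary one.
Step 3: A weak base (an ethanol molecule from the solvent) removes a proton from a carbon adjacent to the cationic centre; the electrons of that C–H bond become the new π(C=C) bond, giving the alkene.
Total: 3 elementary steps.

3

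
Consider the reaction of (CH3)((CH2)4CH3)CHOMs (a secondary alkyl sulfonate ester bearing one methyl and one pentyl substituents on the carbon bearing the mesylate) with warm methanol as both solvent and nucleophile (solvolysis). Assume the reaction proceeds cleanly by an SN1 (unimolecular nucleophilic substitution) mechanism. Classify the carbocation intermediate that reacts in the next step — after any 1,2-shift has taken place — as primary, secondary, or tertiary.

Step 1: Rate-determining heterolysis of the C–O bond gives MsO⁻ and a secondary carbocation.
No single 1,2-shift to an adjacent carbon would give a more-substituted cation, so no rearrangement occurs.

secondary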